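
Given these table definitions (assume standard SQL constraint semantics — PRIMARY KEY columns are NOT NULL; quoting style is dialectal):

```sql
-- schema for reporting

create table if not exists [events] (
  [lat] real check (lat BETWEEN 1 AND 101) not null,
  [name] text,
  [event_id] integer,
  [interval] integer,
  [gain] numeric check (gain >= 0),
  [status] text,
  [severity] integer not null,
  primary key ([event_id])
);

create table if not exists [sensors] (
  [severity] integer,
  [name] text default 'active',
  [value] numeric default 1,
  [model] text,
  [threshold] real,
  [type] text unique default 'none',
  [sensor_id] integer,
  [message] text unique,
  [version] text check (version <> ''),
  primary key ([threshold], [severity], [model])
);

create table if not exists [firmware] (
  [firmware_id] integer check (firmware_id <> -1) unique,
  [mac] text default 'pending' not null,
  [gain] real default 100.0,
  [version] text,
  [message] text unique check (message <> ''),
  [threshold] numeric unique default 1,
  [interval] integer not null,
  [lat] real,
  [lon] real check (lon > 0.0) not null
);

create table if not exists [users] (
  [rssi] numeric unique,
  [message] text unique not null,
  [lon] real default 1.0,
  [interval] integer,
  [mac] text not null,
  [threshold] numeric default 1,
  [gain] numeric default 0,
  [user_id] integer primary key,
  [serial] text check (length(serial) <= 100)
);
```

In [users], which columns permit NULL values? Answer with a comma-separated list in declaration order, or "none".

- rssi: UNIQUE does not imply NOT NULL → nullable.
- message: declared NOT NULL → not nullable.
- lon: DEFAULT only fills an omitted column; an explicit NULL is still allowed → nullable.
- interval: no NOT NULL constraint applies → nullable.
- mac: declared NOT NULL → not nullable.
- threshold: DEFAULT only fills an omitted column; an explicit NULL is still allowed → nullable.
- gain: DEFAULT only fills an omitted column; an explicit NULL is still allowed → nullable.
- user_id: part of the PRIMARY KEY, which implies NOT NULL → not nullable.
- serial: CHECK does not forbid NULL (a CHECK constraint passes when its expression is NULL) → nullable.

rssi, lon, interval, threshold, gain, serial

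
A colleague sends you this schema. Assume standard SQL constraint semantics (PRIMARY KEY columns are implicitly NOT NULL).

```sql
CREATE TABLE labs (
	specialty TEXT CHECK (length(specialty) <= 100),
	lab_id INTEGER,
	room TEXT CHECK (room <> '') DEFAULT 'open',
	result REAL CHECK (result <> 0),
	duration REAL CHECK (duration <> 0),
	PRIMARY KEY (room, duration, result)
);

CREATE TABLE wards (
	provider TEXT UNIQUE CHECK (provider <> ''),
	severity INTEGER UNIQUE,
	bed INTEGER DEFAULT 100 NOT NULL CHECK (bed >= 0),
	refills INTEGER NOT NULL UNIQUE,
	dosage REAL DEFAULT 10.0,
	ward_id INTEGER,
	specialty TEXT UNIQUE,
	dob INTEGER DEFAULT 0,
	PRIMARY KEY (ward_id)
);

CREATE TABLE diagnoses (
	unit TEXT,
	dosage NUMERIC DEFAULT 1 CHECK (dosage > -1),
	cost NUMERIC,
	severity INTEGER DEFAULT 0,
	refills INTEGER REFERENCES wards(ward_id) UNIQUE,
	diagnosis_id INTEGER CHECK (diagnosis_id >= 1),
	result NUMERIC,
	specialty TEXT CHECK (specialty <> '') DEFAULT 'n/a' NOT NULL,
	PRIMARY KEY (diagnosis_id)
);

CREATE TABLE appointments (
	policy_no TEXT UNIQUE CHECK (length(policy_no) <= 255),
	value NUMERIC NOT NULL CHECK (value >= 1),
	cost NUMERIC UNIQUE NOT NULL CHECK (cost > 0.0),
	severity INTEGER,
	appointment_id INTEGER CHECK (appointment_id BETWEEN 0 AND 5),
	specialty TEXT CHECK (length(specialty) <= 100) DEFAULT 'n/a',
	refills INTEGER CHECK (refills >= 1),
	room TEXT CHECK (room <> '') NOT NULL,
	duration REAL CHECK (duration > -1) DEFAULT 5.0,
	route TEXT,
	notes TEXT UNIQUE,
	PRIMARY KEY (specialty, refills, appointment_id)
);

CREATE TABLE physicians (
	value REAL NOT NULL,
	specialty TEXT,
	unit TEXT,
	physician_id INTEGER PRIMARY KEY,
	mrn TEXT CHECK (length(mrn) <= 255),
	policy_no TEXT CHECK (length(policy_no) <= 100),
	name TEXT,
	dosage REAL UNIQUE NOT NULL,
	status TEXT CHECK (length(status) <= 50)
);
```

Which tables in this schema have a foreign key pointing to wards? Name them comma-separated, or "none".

diagnoses

- diagnoses.refills references wards(ward_id).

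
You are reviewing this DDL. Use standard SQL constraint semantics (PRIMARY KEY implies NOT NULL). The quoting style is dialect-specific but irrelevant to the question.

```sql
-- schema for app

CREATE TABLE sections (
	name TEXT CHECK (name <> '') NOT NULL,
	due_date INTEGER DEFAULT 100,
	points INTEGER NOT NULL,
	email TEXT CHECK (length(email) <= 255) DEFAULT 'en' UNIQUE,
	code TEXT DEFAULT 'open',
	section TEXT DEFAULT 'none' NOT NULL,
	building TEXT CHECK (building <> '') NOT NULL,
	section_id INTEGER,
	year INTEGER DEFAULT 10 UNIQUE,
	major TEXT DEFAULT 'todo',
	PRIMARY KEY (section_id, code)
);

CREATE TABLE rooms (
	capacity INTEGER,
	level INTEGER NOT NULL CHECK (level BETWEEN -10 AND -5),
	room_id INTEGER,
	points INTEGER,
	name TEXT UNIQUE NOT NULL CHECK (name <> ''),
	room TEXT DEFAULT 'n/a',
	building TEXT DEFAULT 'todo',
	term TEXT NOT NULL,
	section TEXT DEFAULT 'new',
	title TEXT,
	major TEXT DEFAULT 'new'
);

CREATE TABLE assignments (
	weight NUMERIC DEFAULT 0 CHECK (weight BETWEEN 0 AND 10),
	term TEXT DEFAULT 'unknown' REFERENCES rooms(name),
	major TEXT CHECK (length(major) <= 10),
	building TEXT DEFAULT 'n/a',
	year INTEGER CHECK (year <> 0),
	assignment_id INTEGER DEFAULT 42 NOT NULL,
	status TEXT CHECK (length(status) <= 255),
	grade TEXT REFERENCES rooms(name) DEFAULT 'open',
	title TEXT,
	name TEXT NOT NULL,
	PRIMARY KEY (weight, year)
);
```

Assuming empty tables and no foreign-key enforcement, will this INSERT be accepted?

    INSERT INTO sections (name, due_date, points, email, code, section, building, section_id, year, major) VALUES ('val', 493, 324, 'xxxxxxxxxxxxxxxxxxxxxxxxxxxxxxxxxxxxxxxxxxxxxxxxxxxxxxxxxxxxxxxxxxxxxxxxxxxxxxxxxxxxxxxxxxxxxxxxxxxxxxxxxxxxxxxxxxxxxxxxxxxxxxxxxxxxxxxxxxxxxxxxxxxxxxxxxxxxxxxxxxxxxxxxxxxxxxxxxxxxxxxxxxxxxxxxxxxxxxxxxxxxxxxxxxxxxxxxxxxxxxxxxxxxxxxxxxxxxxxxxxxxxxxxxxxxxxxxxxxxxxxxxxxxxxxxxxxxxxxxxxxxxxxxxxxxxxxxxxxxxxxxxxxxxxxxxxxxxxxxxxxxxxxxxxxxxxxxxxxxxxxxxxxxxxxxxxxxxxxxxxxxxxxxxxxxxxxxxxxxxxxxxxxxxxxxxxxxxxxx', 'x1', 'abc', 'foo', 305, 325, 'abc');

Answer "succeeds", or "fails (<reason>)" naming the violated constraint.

The value 'xxxxxxxxxxxxxxxxxxxxxxxxxxxxxxxxxxxxxxxxxxxxxxxxxxxxxxxxxxxxxxxxxxxxxxxxxxxxxxxxxxxxxxxxxxxxxxxxxxxxxxxxxxxxxxxxxxxxxxxxxxxxxxxxxxxxxxxxxxxxxxxxxxxxxxxxxxxxxxxxxxxxxxxxxxxxxxxxxxxxxxxxxxxxxxxxxxxxxxxxxxxxxxxxxxxxxxxxxxxxxxxxxxxxxxxxxxxxxxxxxxxxxxxxxxxxxxxxxxxxxxxxxxxxxxxxxxxxxxxxxxxxxxxxxxxxxxxxxxxxxxxxxxxxxxxxxxxxxxxxxxxxxxxxxxxxxxxxxxxxxxxxxxxxxxxxxxxxxxxxxxxxxxxxxxxxxxxxxxxxxxxxxxxxxxxxxxxxxxxx' for email violates CHECK (length(email) <= 255).

fails (CHECK on email)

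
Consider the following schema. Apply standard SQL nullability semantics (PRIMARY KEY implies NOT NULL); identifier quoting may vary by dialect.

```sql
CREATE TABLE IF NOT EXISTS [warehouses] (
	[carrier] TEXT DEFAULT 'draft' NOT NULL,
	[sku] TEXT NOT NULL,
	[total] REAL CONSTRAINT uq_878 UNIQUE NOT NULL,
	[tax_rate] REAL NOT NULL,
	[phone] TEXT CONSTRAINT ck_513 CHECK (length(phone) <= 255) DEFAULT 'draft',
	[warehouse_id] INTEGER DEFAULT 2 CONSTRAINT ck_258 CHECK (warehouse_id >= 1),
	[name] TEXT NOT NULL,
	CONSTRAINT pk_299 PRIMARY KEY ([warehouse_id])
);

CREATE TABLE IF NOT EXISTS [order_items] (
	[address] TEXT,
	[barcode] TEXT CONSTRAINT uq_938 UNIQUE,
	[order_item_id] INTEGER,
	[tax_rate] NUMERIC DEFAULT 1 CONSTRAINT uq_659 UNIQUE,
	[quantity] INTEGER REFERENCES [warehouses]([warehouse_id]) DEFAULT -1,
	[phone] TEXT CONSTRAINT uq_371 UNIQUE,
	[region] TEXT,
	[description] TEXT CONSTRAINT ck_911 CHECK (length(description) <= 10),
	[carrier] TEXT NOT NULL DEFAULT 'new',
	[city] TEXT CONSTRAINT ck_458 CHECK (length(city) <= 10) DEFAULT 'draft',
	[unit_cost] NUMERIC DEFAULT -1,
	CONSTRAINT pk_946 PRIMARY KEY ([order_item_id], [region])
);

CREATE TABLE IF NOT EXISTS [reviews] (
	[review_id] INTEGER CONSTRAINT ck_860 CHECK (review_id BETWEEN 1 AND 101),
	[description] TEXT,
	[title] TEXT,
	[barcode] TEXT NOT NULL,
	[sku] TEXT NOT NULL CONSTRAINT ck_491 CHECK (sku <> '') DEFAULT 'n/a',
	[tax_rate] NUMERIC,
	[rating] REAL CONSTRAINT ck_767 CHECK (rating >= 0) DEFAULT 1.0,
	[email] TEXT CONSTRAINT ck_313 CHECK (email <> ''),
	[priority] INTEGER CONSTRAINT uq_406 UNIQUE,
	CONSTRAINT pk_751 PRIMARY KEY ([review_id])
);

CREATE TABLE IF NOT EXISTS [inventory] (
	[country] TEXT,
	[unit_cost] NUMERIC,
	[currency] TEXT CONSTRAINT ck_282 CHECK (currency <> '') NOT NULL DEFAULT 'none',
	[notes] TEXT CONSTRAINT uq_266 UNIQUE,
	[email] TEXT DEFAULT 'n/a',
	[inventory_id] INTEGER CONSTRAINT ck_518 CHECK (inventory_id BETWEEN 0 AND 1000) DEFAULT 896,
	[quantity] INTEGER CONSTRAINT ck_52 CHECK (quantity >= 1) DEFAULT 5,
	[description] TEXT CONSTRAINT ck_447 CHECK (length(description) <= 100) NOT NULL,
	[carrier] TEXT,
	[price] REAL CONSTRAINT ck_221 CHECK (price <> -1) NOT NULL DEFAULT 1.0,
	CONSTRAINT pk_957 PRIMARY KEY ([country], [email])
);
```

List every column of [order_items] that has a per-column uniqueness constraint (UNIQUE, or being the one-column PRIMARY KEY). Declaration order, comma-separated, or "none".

barcode, tax_rate, phone

- address: no UNIQUE or single-column PK constraint.
- barcode: declared UNIQUE → unique.
- order_item_id: part of a composite PRIMARY KEY — only the tuple is unique, not this column on its own.
- tax_rate: declared UNIQUE → unique.
- quantity: no UNIQUE or single-column PK constraint.
- phone: declared UNIQUE → unique.
- region: part of a composite PRIMARY KEY — only the tuple is unique, not this column on its own.
- description: no UNIQUE or single-column PK constraint.
- carrier: no UNIQUE or single-column PK constraint.
- city: no UNIQUE or single-column PK constraint.
- unit_cost: no UNIQUE or single-column PK constraint.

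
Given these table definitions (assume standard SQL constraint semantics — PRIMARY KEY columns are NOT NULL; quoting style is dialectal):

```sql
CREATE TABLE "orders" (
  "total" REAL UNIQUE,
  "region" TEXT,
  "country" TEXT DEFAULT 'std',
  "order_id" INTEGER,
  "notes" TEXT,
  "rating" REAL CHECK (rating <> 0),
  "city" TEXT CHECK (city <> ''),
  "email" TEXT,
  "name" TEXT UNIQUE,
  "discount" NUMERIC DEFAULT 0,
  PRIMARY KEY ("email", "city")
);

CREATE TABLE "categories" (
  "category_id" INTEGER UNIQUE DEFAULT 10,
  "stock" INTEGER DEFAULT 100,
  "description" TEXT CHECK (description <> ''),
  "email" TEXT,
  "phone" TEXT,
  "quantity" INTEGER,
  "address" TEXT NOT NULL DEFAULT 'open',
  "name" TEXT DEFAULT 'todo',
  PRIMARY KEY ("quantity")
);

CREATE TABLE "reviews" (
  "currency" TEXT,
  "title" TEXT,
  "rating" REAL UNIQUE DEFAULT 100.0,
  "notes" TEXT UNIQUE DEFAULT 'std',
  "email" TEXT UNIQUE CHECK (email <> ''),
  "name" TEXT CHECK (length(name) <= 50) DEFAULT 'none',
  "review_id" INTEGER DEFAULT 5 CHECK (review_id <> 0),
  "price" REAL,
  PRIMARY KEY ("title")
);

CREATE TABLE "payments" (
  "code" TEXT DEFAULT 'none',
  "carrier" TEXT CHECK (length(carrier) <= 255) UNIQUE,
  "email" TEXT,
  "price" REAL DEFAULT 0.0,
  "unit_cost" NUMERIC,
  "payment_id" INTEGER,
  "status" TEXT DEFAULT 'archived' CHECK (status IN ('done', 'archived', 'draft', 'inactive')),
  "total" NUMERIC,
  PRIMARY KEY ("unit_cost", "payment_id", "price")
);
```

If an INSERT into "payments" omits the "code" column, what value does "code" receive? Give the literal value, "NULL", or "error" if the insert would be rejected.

'none'

code has an explicit DEFAULT 'none'.
When the column is omitted from an INSERT, that default is used.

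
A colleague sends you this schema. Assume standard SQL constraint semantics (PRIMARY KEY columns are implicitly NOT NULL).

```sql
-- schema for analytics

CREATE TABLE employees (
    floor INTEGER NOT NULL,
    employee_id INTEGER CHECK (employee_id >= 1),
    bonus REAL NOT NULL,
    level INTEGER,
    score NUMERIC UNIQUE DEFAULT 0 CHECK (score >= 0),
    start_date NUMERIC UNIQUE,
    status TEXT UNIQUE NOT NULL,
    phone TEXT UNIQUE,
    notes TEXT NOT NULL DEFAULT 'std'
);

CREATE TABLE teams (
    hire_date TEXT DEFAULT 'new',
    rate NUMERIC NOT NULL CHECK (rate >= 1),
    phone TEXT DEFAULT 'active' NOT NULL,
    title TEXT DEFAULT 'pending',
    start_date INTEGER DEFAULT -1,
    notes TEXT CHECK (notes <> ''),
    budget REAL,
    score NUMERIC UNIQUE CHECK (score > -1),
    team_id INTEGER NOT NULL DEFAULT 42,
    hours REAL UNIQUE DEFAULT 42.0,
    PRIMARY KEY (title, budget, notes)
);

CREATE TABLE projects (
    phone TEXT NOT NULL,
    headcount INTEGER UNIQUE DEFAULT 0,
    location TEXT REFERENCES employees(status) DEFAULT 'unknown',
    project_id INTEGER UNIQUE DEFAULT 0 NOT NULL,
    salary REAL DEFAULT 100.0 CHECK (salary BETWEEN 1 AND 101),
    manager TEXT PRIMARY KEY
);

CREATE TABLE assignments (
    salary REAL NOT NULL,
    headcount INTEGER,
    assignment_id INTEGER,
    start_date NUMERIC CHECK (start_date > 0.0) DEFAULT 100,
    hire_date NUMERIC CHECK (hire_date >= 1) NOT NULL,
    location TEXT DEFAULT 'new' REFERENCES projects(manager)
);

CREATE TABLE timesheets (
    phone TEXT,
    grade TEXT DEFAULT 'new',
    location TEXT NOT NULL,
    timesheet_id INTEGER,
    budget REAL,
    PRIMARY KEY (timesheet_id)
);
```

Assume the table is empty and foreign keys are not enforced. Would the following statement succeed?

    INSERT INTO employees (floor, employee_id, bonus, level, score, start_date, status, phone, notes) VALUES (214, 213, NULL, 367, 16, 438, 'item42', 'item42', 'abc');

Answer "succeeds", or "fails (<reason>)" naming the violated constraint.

fails (NOT NULL on bonus)

bonus is explicitly set to NULL, but bonus is declared NOT NULL.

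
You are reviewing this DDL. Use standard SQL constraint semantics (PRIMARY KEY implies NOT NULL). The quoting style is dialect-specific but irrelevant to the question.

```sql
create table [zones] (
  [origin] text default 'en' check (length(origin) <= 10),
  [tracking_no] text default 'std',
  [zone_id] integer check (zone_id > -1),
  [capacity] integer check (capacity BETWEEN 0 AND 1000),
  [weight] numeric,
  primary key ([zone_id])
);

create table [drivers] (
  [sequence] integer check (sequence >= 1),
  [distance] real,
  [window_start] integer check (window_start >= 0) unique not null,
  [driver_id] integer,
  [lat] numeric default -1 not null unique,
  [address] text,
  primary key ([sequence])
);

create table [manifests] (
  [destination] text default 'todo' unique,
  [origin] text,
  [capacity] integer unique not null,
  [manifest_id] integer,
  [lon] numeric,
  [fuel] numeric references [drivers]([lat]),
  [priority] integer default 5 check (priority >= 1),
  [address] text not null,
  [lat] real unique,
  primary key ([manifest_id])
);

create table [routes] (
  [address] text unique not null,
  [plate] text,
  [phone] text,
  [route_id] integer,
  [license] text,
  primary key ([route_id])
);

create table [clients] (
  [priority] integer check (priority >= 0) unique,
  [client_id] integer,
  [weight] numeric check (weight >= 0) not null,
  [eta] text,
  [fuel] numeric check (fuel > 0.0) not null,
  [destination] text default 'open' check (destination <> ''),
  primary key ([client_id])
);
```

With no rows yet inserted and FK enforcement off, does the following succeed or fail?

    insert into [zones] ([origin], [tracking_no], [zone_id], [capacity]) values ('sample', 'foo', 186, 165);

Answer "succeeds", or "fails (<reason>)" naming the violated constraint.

succeeds

NOT NULL columns: zone_id is supplied.
CHECK constraints: 'sample' satisfies (length(origin) <= 10); 186 satisfies (zone_id > -1); 165 satisfies (capacity BETWEEN 0 AND 1000).
No constraint is violated.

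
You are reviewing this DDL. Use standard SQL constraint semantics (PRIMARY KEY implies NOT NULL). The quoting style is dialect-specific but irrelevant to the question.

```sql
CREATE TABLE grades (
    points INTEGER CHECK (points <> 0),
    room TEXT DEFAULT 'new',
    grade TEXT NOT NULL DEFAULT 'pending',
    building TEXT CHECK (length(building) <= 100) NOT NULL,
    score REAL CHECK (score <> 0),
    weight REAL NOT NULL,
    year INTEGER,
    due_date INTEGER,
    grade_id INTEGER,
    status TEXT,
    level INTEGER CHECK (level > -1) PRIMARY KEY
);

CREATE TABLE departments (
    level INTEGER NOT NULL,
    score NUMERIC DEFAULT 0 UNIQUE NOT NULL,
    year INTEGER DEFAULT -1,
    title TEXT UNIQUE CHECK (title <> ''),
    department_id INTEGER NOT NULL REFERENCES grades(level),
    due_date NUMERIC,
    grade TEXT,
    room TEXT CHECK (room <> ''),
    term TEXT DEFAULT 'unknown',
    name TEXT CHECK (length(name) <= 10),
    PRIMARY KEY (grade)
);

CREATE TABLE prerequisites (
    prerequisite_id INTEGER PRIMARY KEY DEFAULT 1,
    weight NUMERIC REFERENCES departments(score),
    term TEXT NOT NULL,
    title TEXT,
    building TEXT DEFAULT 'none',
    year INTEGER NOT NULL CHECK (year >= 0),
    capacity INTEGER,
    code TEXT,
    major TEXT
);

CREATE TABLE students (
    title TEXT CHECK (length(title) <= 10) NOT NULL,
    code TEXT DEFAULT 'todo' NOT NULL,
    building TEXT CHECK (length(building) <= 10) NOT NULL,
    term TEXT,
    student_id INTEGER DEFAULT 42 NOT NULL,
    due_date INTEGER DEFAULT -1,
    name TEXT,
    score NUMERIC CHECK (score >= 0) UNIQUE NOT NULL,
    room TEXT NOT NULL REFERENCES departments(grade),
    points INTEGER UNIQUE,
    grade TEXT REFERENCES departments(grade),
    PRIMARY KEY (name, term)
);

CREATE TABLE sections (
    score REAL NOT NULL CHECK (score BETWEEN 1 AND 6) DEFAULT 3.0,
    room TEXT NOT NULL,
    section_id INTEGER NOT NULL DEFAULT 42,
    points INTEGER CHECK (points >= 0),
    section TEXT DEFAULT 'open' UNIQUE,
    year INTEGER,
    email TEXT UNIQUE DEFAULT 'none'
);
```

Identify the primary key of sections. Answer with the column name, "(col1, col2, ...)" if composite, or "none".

No column is declared PRIMARY KEY inline, and there is no table-level PRIMARY KEY clause in sections.

none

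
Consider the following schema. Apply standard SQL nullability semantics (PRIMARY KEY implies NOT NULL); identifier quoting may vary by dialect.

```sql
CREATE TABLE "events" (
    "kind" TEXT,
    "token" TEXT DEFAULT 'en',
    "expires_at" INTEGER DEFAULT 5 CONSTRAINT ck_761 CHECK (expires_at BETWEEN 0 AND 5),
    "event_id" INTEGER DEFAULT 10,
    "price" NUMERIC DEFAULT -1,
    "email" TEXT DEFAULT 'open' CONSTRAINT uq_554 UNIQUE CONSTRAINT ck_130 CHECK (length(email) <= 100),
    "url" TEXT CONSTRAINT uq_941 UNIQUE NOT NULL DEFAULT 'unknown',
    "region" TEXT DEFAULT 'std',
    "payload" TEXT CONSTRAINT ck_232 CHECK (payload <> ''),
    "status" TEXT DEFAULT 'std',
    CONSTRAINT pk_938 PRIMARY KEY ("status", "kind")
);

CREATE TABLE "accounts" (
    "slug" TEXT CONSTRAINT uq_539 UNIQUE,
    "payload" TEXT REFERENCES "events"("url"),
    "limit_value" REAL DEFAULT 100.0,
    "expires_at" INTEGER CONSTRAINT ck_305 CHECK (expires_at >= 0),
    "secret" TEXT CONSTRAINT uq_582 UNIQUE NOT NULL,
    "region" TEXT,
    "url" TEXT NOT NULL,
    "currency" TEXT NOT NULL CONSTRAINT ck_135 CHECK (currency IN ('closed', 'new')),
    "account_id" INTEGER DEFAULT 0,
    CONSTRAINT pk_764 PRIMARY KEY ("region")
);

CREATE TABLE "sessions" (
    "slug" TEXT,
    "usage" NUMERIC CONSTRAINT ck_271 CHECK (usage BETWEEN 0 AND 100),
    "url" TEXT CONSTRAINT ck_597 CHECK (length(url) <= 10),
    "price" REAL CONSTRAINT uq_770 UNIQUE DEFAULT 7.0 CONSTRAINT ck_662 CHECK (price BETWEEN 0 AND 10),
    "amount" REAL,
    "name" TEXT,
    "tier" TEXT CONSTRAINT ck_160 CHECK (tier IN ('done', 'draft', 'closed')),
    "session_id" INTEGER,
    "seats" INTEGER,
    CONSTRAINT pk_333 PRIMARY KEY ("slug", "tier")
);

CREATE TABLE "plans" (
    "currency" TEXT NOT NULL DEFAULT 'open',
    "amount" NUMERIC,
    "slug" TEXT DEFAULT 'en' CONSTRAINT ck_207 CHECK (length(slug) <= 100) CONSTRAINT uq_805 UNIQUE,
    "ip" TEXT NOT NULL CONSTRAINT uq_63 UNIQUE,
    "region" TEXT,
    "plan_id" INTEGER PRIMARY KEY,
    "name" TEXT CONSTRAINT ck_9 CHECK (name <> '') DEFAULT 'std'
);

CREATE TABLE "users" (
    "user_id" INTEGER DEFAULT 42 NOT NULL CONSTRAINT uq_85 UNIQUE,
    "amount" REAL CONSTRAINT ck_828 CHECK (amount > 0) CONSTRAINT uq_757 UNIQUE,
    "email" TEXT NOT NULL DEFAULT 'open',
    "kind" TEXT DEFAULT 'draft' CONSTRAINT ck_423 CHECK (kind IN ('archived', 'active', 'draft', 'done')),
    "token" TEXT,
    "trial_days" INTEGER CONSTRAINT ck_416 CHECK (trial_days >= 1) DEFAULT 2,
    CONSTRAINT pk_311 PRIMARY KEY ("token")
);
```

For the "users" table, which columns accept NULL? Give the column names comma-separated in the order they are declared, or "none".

- user_id: declared NOT NULL → not nullable.
- amount: CHECK does not forbid NULL (a CHECK constraint passes when its expression is NULL) → nullable.
- email: declared NOT NULL → not nullable.
- kind: CHECK does not forbid NULL (a CHECK constraint passes when its expression is NULL) → nullable.
- token: part of the PRIMARY KEY, which implies NOT NULL → not nullable.
- trial_days: CHECK does not forbid NULL (a CHECK constraint passes when its expression is NULL) → nullable.

amount, kind, trial_days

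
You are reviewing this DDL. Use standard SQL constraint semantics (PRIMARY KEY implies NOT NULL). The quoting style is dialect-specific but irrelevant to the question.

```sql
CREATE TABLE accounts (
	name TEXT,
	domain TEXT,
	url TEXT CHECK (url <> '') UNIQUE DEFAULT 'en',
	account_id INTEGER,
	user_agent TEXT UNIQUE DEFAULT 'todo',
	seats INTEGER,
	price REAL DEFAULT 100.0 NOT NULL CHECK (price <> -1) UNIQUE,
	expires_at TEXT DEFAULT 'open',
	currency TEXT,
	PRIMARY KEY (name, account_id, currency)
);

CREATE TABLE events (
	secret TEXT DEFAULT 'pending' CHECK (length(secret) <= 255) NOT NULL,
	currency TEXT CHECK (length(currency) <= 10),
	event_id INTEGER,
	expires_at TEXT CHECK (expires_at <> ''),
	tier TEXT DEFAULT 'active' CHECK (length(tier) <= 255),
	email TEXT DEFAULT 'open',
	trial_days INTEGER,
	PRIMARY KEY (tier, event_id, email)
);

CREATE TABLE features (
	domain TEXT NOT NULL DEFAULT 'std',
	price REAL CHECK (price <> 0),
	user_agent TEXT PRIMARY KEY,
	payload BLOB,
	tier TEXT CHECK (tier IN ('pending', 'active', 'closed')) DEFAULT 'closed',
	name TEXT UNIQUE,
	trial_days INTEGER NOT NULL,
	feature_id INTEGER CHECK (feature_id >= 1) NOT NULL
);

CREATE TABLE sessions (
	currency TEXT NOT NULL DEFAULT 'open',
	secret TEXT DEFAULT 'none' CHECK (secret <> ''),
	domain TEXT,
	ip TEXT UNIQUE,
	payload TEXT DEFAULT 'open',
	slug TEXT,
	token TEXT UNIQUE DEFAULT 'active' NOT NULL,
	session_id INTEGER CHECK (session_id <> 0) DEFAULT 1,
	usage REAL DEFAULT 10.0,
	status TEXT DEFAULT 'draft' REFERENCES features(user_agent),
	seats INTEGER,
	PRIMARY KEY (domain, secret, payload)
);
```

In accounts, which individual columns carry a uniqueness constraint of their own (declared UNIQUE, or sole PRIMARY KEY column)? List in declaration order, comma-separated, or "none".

- name: part of a composite PRIMARY KEY — only the tuple is unique, not this column on its own.
- domain: no UNIQUE or single-column PK constraint.
- url: declared UNIQUE → unique.
- account_id: part of a composite PRIMARY KEY — only the tuple is unique, not this column on its own.
- user_agent: declared UNIQUE → unique.
- seats: no UNIQUE or single-column PK constraint.
- price: declared UNIQUE → unique.
- expires_at: no UNIQUE or single-column PK constraint.
- currency: part of a composite PRIMARY KEY — only the tuple is unique, not this column on its own.

url, user_agent, price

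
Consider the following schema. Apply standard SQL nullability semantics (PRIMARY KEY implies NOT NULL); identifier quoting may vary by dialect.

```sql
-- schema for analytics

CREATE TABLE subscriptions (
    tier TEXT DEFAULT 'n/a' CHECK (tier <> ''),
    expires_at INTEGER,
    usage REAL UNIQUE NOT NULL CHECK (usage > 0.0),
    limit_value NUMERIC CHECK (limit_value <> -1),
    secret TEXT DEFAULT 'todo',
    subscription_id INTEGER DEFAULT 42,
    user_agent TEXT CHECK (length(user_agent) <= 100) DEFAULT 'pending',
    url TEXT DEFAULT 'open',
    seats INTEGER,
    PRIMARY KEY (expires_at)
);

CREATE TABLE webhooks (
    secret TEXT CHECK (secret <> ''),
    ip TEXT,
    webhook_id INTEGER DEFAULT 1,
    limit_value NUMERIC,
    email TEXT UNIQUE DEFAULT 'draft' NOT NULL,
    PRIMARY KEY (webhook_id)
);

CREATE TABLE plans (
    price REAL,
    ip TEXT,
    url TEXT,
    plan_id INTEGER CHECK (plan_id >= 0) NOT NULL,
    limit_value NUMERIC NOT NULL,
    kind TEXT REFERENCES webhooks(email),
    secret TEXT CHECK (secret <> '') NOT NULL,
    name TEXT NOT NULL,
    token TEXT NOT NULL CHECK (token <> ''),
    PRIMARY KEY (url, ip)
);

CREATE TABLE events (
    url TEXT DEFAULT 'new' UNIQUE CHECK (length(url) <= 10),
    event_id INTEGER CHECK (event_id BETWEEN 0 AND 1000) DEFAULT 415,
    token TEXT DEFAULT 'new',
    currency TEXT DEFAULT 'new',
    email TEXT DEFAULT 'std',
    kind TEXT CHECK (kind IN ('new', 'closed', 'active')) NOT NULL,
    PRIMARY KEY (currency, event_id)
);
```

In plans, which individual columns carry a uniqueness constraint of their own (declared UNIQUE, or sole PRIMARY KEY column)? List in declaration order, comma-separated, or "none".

- price: no UNIQUE or single-column PK constraint.
- ip: part of a composite PRIMARY KEY — only the tuple is unique, not this column on its own.
- url: part of a composite PRIMARY KEY — only the tuple is unique, not this column on its own.
- plan_id: no UNIQUE or single-column PK constraint.
- limit_value: no UNIQUE or single-column PK constraint.
- kind: no UNIQUE or single-column PK constraint.
- secret: no UNIQUE or single-column PK constraint.
- name: no UNIQUE or single-column PK constraint.
- token: no UNIQUE or single-column PK constraint.

none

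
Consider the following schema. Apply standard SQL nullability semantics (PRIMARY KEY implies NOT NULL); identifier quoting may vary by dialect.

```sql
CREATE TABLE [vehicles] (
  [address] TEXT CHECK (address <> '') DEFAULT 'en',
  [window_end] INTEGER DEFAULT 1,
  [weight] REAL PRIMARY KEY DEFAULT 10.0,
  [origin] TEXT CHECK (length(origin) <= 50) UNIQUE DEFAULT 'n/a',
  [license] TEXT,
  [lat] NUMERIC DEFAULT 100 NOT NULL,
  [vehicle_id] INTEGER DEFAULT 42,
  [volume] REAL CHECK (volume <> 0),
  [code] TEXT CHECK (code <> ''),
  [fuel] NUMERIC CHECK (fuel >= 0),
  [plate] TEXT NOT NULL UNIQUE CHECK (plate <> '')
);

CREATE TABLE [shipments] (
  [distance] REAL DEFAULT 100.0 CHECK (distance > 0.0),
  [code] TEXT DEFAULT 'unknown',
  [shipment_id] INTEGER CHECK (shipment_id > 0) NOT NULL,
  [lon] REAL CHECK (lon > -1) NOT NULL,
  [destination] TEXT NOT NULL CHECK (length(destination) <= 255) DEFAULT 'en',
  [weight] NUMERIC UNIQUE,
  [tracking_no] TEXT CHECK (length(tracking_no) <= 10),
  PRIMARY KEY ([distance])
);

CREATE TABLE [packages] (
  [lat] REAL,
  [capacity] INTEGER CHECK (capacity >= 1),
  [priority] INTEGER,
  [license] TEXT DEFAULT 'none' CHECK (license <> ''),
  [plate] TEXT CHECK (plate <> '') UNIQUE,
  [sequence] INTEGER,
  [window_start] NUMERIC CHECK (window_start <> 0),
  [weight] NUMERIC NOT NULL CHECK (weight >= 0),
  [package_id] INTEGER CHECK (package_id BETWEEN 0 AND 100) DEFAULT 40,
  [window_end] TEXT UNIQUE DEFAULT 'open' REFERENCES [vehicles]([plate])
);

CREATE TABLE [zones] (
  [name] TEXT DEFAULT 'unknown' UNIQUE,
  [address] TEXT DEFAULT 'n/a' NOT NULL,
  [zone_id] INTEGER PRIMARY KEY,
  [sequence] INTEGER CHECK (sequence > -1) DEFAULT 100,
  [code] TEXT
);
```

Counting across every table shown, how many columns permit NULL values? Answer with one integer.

vehicles: 8 nullable (address, window_end, origin, license, vehicle_id, volume, code, fuel — PK (weight) and explicit NOT NULL columns excluded).
shipments: 3 nullable (code, weight, tracking_no — PK (distance) and explicit NOT NULL columns excluded).
packages: 9 nullable (lat, capacity, priority, license, plate, sequence, window_start, package_id, window_end — PK none and explicit NOT NULL columns excluded).
zones: 3 nullable (name, sequence, code — PK (zone_id) and explicit NOT NULL columns excluded).
Total: 8 + 3 + 9 + 3 = 23.

23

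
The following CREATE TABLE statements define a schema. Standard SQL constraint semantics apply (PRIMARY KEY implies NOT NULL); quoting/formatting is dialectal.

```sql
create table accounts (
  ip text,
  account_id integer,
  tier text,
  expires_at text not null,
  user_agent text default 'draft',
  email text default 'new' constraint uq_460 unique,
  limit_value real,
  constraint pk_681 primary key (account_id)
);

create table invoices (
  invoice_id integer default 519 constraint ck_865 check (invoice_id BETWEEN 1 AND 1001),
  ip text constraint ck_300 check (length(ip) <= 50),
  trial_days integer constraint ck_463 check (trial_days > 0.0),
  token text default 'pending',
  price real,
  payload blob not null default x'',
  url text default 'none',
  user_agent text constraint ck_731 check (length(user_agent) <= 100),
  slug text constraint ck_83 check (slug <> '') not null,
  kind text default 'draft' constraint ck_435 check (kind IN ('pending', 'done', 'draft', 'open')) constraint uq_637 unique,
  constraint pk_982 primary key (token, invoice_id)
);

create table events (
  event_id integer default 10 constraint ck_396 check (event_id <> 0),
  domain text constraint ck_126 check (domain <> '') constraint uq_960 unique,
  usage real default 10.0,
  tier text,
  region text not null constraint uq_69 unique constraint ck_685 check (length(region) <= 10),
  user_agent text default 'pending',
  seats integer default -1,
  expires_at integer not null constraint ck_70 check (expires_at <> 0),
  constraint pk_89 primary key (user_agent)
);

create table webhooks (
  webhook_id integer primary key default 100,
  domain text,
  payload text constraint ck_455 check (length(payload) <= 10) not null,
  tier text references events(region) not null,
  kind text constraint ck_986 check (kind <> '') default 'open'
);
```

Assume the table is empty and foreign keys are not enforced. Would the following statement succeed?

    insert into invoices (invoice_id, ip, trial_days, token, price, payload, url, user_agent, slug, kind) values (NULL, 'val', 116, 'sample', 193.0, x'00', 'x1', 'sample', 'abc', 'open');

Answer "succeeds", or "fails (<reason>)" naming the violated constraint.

invoice_id is explicitly set to NULL, but invoice_id is part of the PRIMARY KEY (implied NOT NULL).

fails (NOT NULL on invoice_id)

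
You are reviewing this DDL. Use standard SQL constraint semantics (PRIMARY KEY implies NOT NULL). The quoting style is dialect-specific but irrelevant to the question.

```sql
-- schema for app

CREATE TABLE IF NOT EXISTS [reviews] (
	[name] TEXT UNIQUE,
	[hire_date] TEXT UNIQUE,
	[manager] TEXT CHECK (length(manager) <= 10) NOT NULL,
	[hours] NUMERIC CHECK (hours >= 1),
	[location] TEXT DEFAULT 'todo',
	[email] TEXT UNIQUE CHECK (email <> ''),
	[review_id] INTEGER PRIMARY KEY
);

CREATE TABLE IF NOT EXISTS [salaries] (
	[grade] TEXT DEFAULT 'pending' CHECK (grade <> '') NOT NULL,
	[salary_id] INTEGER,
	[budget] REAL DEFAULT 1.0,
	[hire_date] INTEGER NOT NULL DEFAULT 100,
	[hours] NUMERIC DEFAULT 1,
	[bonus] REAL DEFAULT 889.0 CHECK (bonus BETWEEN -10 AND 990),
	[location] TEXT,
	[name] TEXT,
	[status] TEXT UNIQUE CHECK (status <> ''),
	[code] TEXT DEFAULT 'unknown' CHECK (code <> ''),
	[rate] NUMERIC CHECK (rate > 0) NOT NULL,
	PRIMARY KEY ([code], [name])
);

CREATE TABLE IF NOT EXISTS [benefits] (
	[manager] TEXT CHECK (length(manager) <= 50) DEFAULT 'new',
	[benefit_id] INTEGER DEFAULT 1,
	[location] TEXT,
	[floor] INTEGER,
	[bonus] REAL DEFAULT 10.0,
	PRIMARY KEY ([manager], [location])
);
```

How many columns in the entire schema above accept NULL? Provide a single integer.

14

reviews: 5 nullable (name, hire_date, hours, location, email — PK (review_id) and explicit NOT NULL columns excluded).
salaries: 6 nullable (salary_id, budget, hours, bonus, location, status — PK (code, name) and explicit NOT NULL columns excluded).
benefits: 3 nullable (benefit_id, floor, bonus — PK (manager, location) and explicit NOT NULL columns excluded).
Total: 5 + 6 + 3 = 14.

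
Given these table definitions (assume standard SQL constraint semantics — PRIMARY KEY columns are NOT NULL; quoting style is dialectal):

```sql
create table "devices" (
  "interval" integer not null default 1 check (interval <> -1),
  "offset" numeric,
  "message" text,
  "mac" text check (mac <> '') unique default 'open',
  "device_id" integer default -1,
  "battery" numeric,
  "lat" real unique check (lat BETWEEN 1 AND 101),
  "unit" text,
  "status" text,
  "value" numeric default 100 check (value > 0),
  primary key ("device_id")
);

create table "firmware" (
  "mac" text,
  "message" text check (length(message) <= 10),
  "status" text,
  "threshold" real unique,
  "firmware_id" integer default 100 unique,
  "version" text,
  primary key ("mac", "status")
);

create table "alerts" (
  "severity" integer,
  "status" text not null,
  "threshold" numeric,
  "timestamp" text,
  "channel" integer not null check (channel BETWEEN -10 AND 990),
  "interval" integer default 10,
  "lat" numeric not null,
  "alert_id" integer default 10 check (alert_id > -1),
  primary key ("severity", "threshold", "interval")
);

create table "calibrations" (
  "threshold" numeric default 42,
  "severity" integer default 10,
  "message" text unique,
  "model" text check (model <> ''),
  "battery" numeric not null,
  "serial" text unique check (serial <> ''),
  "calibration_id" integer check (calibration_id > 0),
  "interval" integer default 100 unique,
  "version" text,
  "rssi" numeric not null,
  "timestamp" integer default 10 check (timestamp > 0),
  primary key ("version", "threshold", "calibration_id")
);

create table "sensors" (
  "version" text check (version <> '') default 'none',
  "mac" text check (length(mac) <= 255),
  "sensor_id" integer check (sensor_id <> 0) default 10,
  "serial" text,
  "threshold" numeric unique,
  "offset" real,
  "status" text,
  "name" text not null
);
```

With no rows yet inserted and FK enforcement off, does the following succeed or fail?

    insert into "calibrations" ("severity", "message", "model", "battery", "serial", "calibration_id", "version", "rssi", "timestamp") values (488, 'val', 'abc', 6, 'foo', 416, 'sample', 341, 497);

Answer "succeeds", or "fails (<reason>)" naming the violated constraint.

succeeds

NOT NULL columns: battery is supplied; calibration_id is supplied; rssi is supplied; threshold defaults to 42; version is supplied.
CHECK constraints: 'abc' satisfies (model <> ''); 'foo' satisfies (serial <> ''); 416 satisfies (calibration_id > 0); 497 satisfies (timestamp > 0).
No constraint is violated.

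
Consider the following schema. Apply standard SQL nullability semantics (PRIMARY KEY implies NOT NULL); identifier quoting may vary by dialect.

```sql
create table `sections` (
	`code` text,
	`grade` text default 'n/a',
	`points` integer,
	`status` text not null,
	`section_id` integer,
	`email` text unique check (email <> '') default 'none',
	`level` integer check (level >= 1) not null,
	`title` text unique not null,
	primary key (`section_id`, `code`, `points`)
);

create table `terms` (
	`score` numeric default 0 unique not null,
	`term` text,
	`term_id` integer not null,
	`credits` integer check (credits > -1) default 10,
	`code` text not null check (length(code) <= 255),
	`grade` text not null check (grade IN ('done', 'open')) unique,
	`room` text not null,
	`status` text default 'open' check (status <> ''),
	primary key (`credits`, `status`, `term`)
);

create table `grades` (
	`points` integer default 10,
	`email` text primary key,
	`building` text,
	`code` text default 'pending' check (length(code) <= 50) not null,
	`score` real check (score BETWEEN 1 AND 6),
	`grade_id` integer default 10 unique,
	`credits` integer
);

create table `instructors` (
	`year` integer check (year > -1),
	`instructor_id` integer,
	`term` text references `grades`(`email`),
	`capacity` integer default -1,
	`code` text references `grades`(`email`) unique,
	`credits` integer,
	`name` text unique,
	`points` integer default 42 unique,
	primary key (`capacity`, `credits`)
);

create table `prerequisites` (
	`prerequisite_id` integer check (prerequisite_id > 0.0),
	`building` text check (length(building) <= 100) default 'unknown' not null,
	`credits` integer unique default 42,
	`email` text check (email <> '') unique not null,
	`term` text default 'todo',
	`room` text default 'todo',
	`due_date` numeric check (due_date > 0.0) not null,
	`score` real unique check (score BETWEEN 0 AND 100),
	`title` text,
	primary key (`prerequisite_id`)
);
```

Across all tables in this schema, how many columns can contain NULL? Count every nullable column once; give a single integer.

18

sections: 2 nullable (grade, email — PK (section_id, code, points) and explicit NOT NULL columns excluded).
terms: 0 nullable (none — PK (credits, status, term) and explicit NOT NULL columns excluded).
grades: 5 nullable (points, building, score, grade_id, credits — PK (email) and explicit NOT NULL columns excluded).
instructors: 6 nullable (year, instructor_id, term, code, name, points — PK (capacity, credits) and explicit NOT NULL columns excluded).
prerequisites: 5 nullable (credits, term, room, score, title — PK (prerequisite_id) and explicit NOT NULL columns excluded).
Total: 2 + 0 + 5 + 6 + 5 = 18.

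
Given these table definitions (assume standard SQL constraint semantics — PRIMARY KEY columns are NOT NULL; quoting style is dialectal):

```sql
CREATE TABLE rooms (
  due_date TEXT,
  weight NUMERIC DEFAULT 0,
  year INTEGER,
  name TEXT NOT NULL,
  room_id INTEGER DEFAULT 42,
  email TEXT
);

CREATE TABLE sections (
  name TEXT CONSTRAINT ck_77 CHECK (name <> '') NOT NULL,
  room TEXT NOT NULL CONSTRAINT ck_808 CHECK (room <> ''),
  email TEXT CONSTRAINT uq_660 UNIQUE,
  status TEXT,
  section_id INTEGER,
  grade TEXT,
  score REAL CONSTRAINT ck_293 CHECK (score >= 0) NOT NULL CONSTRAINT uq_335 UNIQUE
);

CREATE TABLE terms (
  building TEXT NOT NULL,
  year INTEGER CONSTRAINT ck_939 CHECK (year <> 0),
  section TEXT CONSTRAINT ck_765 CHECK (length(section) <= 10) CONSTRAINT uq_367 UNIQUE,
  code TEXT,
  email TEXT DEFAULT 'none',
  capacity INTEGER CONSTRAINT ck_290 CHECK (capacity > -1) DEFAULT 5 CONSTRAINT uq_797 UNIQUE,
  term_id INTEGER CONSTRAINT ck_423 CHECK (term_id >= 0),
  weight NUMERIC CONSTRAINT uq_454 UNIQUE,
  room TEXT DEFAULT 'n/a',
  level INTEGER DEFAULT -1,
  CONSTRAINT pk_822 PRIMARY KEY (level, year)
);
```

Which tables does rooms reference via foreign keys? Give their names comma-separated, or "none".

No column in rooms has a REFERENCES clause.

none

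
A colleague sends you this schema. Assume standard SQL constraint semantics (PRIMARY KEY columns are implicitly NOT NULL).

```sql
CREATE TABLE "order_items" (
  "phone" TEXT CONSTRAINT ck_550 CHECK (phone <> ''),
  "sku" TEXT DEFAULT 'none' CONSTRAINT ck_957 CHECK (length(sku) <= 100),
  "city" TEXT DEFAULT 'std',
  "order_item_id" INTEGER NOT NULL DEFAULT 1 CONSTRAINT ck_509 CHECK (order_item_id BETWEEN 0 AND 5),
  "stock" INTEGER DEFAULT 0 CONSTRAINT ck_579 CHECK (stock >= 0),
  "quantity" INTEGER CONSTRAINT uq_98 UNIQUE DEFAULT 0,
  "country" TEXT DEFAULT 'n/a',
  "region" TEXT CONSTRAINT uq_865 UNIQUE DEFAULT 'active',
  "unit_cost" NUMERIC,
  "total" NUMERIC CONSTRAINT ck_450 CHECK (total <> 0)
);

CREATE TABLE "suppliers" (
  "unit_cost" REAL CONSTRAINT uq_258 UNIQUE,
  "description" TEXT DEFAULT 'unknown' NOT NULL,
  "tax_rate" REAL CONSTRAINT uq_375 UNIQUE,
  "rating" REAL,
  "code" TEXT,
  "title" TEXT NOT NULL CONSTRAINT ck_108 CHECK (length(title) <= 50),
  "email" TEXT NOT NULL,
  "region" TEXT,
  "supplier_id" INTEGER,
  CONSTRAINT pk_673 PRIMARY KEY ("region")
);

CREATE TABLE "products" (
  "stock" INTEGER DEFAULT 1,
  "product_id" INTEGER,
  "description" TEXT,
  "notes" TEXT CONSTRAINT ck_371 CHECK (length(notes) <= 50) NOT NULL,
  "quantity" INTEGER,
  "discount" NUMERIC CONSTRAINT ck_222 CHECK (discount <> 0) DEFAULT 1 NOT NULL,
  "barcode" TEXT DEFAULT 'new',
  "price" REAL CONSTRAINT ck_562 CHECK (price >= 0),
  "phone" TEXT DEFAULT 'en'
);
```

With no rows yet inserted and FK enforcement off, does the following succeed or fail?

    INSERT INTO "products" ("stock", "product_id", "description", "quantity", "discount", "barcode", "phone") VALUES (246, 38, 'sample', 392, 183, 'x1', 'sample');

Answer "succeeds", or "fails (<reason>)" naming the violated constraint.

fails (NOT NULL on notes)

notes is omitted from the column list and has no DEFAULT, so it would receive NULL.
But notes is declared NOT NULL.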